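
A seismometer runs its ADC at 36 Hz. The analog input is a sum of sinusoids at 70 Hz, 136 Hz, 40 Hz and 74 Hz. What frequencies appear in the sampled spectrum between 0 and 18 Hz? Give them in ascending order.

fs/2 = 18 Hz.
70 Hz mod fs = 34 Hz.
34 Hz > fs/2 = 18 Hz, folds to fs − 34 Hz = 2 Hz.
136 Hz mod fs = 28 Hz.
28 Hz > fs/2 = 18 Hz, folds to fs − 28 Hz = 8 Hz.
40 Hz mod fs = 4 Hz.
4 Hz ≤ fs/2 = 18 Hz, appears at 4 Hz.
74 Hz mod fs = 2 Hz.
2 Hz ≤ fs/2 = 18 Hz, appears at 2 Hz.
Distinct values: {2 Hz, 4 Hz, 8 Hz}.

2 Hz, 4 Hz, 8 Hz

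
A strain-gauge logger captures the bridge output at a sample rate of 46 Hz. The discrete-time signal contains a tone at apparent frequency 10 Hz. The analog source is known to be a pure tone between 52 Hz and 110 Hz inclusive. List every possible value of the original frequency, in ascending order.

56 Hz, 82 Hz, 102 Hz

Frequencies that alias to 10 Hz are k·fs ± 10 Hz for integer k ≥ 0.
k=0: 10 Hz.
k=1: 36 Hz, 56 Hz.
k=2: 82 Hz, 102 Hz.
k=3: 128 Hz, 148 Hz.
Within [52 Hz, 110 Hz]: 56 Hz, 82 Hz, 102 Hz.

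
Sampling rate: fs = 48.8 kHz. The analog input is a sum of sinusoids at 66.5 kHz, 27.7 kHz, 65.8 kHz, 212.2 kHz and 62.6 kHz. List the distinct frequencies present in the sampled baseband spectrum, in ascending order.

fs/2 = 24.4 kHz.
66.5 kHz mod fs = 17.7 kHz.
17.7 kHz ≤ fs/2 = 24.4 kHz, appears at 17.7 kHz.
27.7 kHz > fs/2 = 24.4 kHz, folds to fs − 27.7 kHz = 21.1 kHz.
65.8 kHz mod fs = 17 kHz.
17 kHz ≤ fs/2 = 24.4 kHz, appears at 17 kHz.
212.2 kHz mod fs = 17 kHz.
17 kHz ≤ fs/2 = 24.4 kHz, appears at 17 kHz.
62.6 kHz mod fs = 13.8 kHz.
13.8 kHz ≤ fs/2 = 24.4 kHz, appears at 13.8 kHz.
Distinct values: {13.8 kHz, 17 kHz, 17.7 kHz, 21.1 kHz}.

13.8 kHz, 17 kHz, 17.7 kHz, 21.1 kHz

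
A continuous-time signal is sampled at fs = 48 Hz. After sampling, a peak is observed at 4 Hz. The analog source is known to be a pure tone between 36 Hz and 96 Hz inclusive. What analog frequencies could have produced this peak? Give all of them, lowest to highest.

Frequencies that alias to 4 Hz are k·fs ± 4 Hz for integer k ≥ 0.
k=0: 4 Hz.
k=1: 44 Hz, 52 Hz.
k=2: 92 Hz, 100 Hz.
k=3: 140 Hz, 148 Hz.
Within [36 Hz, 96 Hz]: 44 Hz, 52 Hz, 92 Hz.

44 Hz, 52 Hz, 92 Hz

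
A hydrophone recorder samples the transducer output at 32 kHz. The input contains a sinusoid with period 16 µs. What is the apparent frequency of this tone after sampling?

1.5 kHz

T = 16 µs → f = 1/T = 62.5 kHz.
62.5 kHz mod fs = 30.5 kHz.
30.5 kHz > fs/2 = 16 kHz, folds to fs − 30.5 kHz = 1.5 kHz.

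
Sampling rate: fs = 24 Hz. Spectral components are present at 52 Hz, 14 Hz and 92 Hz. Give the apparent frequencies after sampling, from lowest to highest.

fs/2 = 12 Hz.
52 Hz mod fs = 4 Hz.
4 Hz ≤ fs/2 = 12 Hz, appears at 4 Hz.
14 Hz > fs/2 = 12 Hz, folds to fs − 14 Hz = 10 Hz.
92 Hz mod fs = 20 Hz.
20 Hz > fs/2 = 12 Hz, folds to fs − 20 Hz = 4 Hz.
Distinct values: {4 Hz, 10 Hz}.

4 Hz, 10 Hz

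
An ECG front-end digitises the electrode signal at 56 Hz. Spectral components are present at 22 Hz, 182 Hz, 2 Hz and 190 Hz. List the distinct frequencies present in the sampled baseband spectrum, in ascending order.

fs/2 = 28 Hz.
22 Hz ≤ fs/2 = 28 Hz, passes unchanged.
182 Hz mod fs = 14 Hz.
14 Hz ≤ fs/2 = 28 Hz, appears at 14 Hz.
2 Hz ≤ fs/2 = 28 Hz, passes unchanged.
190 Hz mod fs = 22 Hz.
22 Hz ≤ fs/2 = 28 Hz, appears at 22 Hz.
Distinct values: {2 Hz, 14 Hz, 22 Hz}.

2 Hz, 14 Hz, 22 Hz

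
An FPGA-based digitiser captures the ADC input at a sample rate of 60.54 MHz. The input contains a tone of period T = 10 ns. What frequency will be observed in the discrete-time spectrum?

21.08 MHz

T = 10 ns → f = 1/T = 100 MHz.
100 MHz mod fs = 39.46 MHz.
39.46 MHz > fs/2 = 30.27 MHz, folds to fs − 39.46 MHz = 21.08 MHz.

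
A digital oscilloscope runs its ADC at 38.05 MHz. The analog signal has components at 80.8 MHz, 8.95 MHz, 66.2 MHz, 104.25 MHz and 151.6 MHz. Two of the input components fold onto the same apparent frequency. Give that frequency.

fs/2 = 19.025 MHz.
80.8 MHz mod fs = 4.7 MHz.
4.7 MHz ≤ fs/2 = 19.025 MHz, appears at 4.7 MHz.
8.95 MHz ≤ fs/2 = 19.025 MHz, passes unchanged.
66.2 MHz mod fs = 28.15 MHz.
28.15 MHz > fs/2 = 19.025 MHz, folds to fs − 28.15 MHz = 9.9 MHz.
104.25 MHz mod fs = 28.15 MHz.
28.15 MHz > fs/2 = 19.025 MHz, folds to fs − 28.15 MHz = 9.9 MHz.
151.6 MHz mod fs = 37.45 MHz.
37.45 MHz > fs/2 = 19.025 MHz, folds to fs − 37.45 MHz = 0.6 MHz.
66.2 MHz and 104.25 MHz both map to 9.9 MHz.

9.9 MHz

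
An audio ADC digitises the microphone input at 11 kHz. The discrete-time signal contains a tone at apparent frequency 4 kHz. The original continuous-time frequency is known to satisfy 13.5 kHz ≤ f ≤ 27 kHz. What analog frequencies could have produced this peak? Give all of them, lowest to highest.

Frequencies that alias to 4 kHz are k·fs ± 4 kHz for integer k ≥ 0.
k=0: 4 kHz.
k=1: 7 kHz, 15 kHz.
k=2: 18 kHz, 26 kHz.
k=3: 29 kHz, 37 kHz.
Within [13.5 kHz, 27 kHz]: 15 kHz, 18 kHz, 26 kHz.

15 kHz, 18 kHz, 26 kHz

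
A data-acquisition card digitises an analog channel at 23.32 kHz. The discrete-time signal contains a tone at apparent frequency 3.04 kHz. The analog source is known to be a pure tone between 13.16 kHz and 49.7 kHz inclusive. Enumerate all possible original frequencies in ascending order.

20.28 kHz, 26.36 kHz, 43.6 kHz, 49.68 kHz

Frequencies that alias to 3.04 kHz are k·fs ± 3.04 kHz for integer k ≥ 0.
k=0: 3.04 kHz.
k=1: 20.28 kHz, 26.36 kHz.
k=2: 43.6 kHz, 49.68 kHz.
k=3: 66.92 kHz, 73 kHz.
Within [13.16 kHz, 49.7 kHz]: 20.28 kHz, 26.36 kHz, 43.6 kHz, 49.68 kHz.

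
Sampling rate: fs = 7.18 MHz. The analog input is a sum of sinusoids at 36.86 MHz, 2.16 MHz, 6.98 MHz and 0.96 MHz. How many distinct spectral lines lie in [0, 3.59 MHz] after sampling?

fs/2 = 3.59 MHz.
36.86 MHz mod fs = 0.96 MHz.
0.96 MHz ≤ fs/2 = 3.59 MHz, appears at 0.96 MHz.
2.16 MHz ≤ fs/2 = 3.59 MHz, passes unchanged.
6.98 MHz > fs/2 = 3.59 MHz, folds to fs − 6.98 MHz = 0.2 MHz.
0.96 MHz ≤ fs/2 = 3.59 MHz, passes unchanged.
Distinct values: {0.2 MHz, 0.96 MHz, 2.16 MHz} → 3.

3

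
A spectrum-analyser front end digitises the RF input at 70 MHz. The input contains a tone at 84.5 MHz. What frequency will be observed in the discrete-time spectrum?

14.5 MHz

84.5 MHz mod fs = 14.5 MHz.
14.5 MHz ≤ fs/2 = 35 MHz, appears at 14.5 MHz.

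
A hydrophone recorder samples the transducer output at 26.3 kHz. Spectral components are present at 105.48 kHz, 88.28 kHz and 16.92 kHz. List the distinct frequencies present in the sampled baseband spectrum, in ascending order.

fs/2 = 13.15 kHz.
105.48 kHz mod fs = 0.28 kHz.
0.28 kHz ≤ fs/2 = 13.15 kHz, appears at 0.28 kHz.
88.28 kHz mod fs = 9.38 kHz.
9.38 kHz ≤ fs/2 = 13.15 kHz, appears at 9.38 kHz.
16.92 kHz > fs/2 = 13.15 kHz, folds to fs − 16.92 kHz = 9.38 kHz.
Distinct values: {0.28 kHz, 9.38 kHz}.

0.28 kHz, 9.38 kHz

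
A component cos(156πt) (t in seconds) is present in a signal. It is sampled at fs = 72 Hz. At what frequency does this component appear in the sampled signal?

6 Hz

ω = 156π rad/s → f = ω/(2π) = 78 Hz.
78 Hz mod fs = 6 Hz.
6 Hz ≤ fs/2 = 36 Hz, appears at 6 Hz.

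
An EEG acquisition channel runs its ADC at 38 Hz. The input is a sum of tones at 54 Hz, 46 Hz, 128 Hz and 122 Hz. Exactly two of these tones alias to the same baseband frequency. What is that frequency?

fs/2 = 19 Hz.
54 Hz mod fs = 16 Hz.
16 Hz ≤ fs/2 = 19 Hz, appears at 16 Hz.
46 Hz mod fs = 8 Hz.
8 Hz ≤ fs/2 = 19 Hz, appears at 8 Hz.
128 Hz mod fs = 14 Hz.
14 Hz ≤ fs/2 = 19 Hz, appears at 14 Hz.
122 Hz mod fs = 8 Hz.
8 Hz ≤ fs/2 = 19 Hz, appears at 8 Hz.
46 Hz and 122 Hz both map to 8 Hz.

8 Hz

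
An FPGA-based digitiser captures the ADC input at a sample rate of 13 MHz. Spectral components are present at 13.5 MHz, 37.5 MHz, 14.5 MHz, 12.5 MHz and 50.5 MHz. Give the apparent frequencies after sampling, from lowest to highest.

fs/2 = 6.5 MHz.
13.5 MHz mod fs = 0.5 MHz.
0.5 MHz ≤ fs/2 = 6.5 MHz, appears at 0.5 MHz.
37.5 MHz mod fs = 11.5 MHz.
11.5 MHz > fs/2 = 6.5 MHz, folds to fs − 11.5 MHz = 1.5 MHz.
14.5 MHz mod fs = 1.5 MHz.
1.5 MHz ≤ fs/2 = 6.5 MHz, appears at 1.5 MHz.
12.5 MHz > fs/2 = 6.5 MHz, folds to fs − 12.5 MHz = 0.5 MHz.
50.5 MHz mod fs = 11.5 MHz.
11.5 MHz > fs/2 = 6.5 MHz, folds to fs − 11.5 MHz = 1.5 MHz.
Distinct values: {0.5 MHz, 1.5 MHz}.

0.5 MHz, 1.5 MHz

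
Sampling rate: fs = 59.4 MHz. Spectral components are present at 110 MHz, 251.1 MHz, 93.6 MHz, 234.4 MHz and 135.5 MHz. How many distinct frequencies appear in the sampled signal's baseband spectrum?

5

fs/2 = 29.7 MHz.
110 MHz mod fs = 50.6 MHz.
50.6 MHz > fs/2 = 29.7 MHz, folds to fs − 50.6 MHz = 8.8 MHz.
251.1 MHz mod fs = 13.5 MHz.
13.5 MHz ≤ fs/2 = 29.7 MHz, appears at 13.5 MHz.
93.6 MHz mod fs = 34.2 MHz.
34.2 MHz > fs/2 = 29.7 MHz, folds to fs − 34.2 MHz = 25.2 MHz.
234.4 MHz mod fs = 56.2 MHz.
56.2 MHz > fs/2 = 29.7 MHz, folds to fs − 56.2 MHz = 3.2 MHz.
135.5 MHz mod fs = 16.7 MHz.
16.7 MHz ≤ fs/2 = 29.7 MHz, appears at 16.7 MHz.
Distinct values: {3.2 MHz, 8.8 MHz, 13.5 MHz, 16.7 MHz, 25.2 MHz} → 5.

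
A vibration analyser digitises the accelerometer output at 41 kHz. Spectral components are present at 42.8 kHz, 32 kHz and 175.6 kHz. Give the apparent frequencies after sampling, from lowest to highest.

fs/2 = 20.5 kHz.
42.8 kHz mod fs = 1.8 kHz.
1.8 kHz ≤ fs/2 = 20.5 kHz, appears at 1.8 kHz.
32 kHz > fs/2 = 20.5 kHz, folds to fs − 32 kHz = 9 kHz.
175.6 kHz mod fs = 11.6 kHz.
11.6 kHz ≤ fs/2 = 20.5 kHz, appears at 11.6 kHz.
Distinct values: {1.8 kHz, 9 kHz, 11.6 kHz}.

1.8 kHz, 9 kHz, 11.6 kHz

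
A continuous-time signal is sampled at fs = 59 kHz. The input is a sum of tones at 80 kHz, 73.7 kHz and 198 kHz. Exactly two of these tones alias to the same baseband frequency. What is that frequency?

fs/2 = 29.5 kHz.
80 kHz mod fs = 21 kHz.
21 kHz ≤ fs/2 = 29.5 kHz, appears at 21 kHz.
73.7 kHz mod fs = 14.7 kHz.
14.7 kHz ≤ fs/2 = 29.5 kHz, appears at 14.7 kHz.
198 kHz mod fs = 21 kHz.
21 kHz ≤ fs/2 = 29.5 kHz, appears at 21 kHz.
80 kHz and 198 kHz both map to 21 kHz.

21 kHz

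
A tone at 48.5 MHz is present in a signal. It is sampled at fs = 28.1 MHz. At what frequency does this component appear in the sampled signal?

48.5 MHz mod fs = 20.4 MHz.
20.4 MHz > fs/2 = 14.05 MHz, folds to fs − 20.4 MHz = 7.7 MHz.

7.7 MHz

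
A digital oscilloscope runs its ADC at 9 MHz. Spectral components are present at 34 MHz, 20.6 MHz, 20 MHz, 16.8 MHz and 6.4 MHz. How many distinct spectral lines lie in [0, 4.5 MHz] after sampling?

3

fs/2 = 4.5 MHz.
34 MHz mod fs = 7 MHz.
7 MHz > fs/2 = 4.5 MHz, folds to fs − 7 MHz = 2 MHz.
20.6 MHz mod fs = 2.6 MHz.
2.6 MHz ≤ fs/2 = 4.5 MHz, appears at 2.6 MHz.
20 MHz mod fs = 2 MHz.
2 MHz ≤ fs/2 = 4.5 MHz, appears at 2 MHz.
16.8 MHz mod fs = 7.8 MHz.
7.8 MHz > fs/2 = 4.5 MHz, folds to fs − 7.8 MHz = 1.2 MHz.
6.4 MHz > fs/2 = 4.5 MHz, folds to fs − 6.4 MHz = 2.6 MHz.
Distinct values: {1.2 MHz, 2 MHz, 2.6 MHz} → 3.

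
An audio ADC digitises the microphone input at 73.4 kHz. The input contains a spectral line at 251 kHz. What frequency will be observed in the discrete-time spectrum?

251 kHz mod fs = 30.8 kHz.
30.8 kHz ≤ fs/2 = 36.7 kHz, appears at 30.8 kHz.

30.8 kHz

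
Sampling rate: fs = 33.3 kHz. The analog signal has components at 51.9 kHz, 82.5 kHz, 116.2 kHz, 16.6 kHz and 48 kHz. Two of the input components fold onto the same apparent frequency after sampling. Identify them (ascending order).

48 kHz, 51.9 kHz

fs/2 = 16.65 kHz.
51.9 kHz mod fs = 18.6 kHz.
18.6 kHz > fs/2 = 16.65 kHz, folds to fs − 18.6 kHz = 14.7 kHz.
82.5 kHz mod fs = 15.9 kHz.
15.9 kHz ≤ fs/2 = 16.65 kHz, appears at 15.9 kHz.
116.2 kHz mod fs = 16.3 kHz.
16.3 kHz ≤ fs/2 = 16.65 kHz, appears at 16.3 kHz.
16.6 kHz ≤ fs/2 = 16.65 kHz, passes unchanged.
48 kHz mod fs = 14.7 kHz.
14.7 kHz ≤ fs/2 = 16.65 kHz, appears at 14.7 kHz.
48 kHz and 51.9 kHz both map to 14.7 kHz.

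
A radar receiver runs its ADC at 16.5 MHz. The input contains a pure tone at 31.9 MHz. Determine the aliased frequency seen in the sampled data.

31.9 MHz mod fs = 15.4 MHz.
15.4 MHz > fs/2 = 8.25 MHz, folds to fs − 15.4 MHz = 1.1 MHz.

1.1 MHz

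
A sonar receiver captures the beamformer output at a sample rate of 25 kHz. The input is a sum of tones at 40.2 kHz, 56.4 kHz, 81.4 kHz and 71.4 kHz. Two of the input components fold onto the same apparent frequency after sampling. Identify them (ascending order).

fs/2 = 12.5 kHz.
40.2 kHz mod fs = 15.2 kHz.
15.2 kHz > fs/2 = 12.5 kHz, folds to fs − 15.2 kHz = 9.8 kHz.
56.4 kHz mod fs = 6.4 kHz.
6.4 kHz ≤ fs/2 = 12.5 kHz, appears at 6.4 kHz.
81.4 kHz mod fs = 6.4 kHz.
6.4 kHz ≤ fs/2 = 12.5 kHz, appears at 6.4 kHz.
71.4 kHz mod fs = 21.4 kHz.
21.4 kHz > fs/2 = 12.5 kHz, folds to fs − 21.4 kHz = 3.6 kHz.
56.4 kHz and 81.4 kHz both map to 6.4 kHz.

56.4 kHz, 81.4 kHz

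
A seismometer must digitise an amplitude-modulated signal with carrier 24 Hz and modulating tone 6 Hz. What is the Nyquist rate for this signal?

60 Hz

AM sidebands sit at fc ± fm = 18 Hz and 30 Hz.
Highest-frequency component: 30 Hz.
Nyquist rate = 2 × 30 Hz = 60 Hz.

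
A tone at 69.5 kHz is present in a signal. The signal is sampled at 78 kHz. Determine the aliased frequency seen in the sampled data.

69.5 kHz > fs/2 = 39 kHz, folds to fs − 69.5 kHz = 8.5 kHz.

8.5 kHz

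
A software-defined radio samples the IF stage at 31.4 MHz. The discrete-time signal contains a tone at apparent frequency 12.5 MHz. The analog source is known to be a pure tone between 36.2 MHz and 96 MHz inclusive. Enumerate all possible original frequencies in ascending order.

43.9 MHz, 50.3 MHz, 75.3 MHz, 81.7 MHz

Frequencies that alias to 12.5 MHz are k·fs ± 12.5 MHz for integer k ≥ 0.
k=0: 12.5 MHz.
k=1: 18.9 MHz, 43.9 MHz.
k=2: 50.3 MHz, 75.3 MHz.
k=3: 81.7 MHz, 106.7 MHz.
k=4: 113.1 MHz, 138.1 MHz.
Within [36.2 MHz, 96 MHz]: 43.9 MHz, 50.3 MHz, 75.3 MHz, 81.7 MHz.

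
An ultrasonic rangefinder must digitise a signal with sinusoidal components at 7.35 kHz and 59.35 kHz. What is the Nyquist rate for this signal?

Highest-frequency component: 59.35 kHz.
Nyquist rate = 2 × 59.35 kHz = 118.7 kHz.

118.7 kHz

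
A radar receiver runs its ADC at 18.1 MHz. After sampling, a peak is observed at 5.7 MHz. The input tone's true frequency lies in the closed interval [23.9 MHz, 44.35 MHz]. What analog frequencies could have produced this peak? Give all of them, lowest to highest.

Frequencies that alias to 5.7 MHz are k·fs ± 5.7 MHz for integer k ≥ 0.
k=0: 5.7 MHz.
k=1: 12.4 MHz, 23.8 MHz.
k=2: 30.5 MHz, 41.9 MHz.
k=3: 48.6 MHz, 60 MHz.
Within [23.9 MHz, 44.35 MHz]: 30.5 MHz, 41.9 MHz.

30.5 MHz, 41.9 MHz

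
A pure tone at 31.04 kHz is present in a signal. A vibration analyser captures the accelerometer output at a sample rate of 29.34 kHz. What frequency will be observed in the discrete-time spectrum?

1.7 kHz

31.04 kHz mod fs = 1.7 kHz.
1.7 kHz ≤ fs/2 = 14.67 kHz, appears at 1.7 kHz.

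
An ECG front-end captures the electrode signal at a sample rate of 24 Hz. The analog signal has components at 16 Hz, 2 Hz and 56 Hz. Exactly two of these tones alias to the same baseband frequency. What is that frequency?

8 Hz

fs/2 = 12 Hz.
16 Hz > fs/2 = 12 Hz, folds to fs − 16 Hz = 8 Hz.
2 Hz ≤ fs/2 = 12 Hz, passes unchanged.
56 Hz mod fs = 8 Hz.
8 Hz ≤ fs/2 = 12 Hz, appears at 8 Hz.
16 Hz and 56 Hz both map to 8 Hz.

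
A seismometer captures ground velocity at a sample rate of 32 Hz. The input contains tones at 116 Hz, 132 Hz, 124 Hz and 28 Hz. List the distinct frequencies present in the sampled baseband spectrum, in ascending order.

fs/2 = 16 Hz.
116 Hz mod fs = 20 Hz.
20 Hz > fs/2 = 16 Hz, folds to fs − 20 Hz = 12 Hz.
132 Hz mod fs = 4 Hz.
4 Hz ≤ fs/2 = 16 Hz, appears at 4 Hz.
124 Hz mod fs = 28 Hz.
28 Hz > fs/2 = 16 Hz, folds to fs − 28 Hz = 4 Hz.
28 Hz > fs/2 = 16 Hz, folds to fs − 28 Hz = 4 Hz.
Distinct values: {4 Hz, 12 Hz}.

4 Hz, 12 Hz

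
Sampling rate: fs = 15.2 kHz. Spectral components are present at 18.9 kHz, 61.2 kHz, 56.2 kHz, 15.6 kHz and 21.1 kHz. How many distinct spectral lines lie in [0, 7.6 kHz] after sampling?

fs/2 = 7.6 kHz.
18.9 kHz mod fs = 3.7 kHz.
3.7 kHz ≤ fs/2 = 7.6 kHz, appears at 3.7 kHz.
61.2 kHz mod fs = 0.4 kHz.
0.4 kHz ≤ fs/2 = 7.6 kHz, appears at 0.4 kHz.
56.2 kHz mod fs = 10.6 kHz.
10.6 kHz > fs/2 = 7.6 kHz, folds to fs − 10.6 kHz = 4.6 kHz.
15.6 kHz mod fs = 0.4 kHz.
0.4 kHz ≤ fs/2 = 7.6 kHz, appears at 0.4 kHz.
21.1 kHz mod fs = 5.9 kHz.
5.9 kHz ≤ fs/2 = 7.6 kHz, appears at 5.9 kHz.
Distinct values: {0.4 kHz, 3.7 kHz, 4.6 kHz, 5.9 kHz} → 4.

4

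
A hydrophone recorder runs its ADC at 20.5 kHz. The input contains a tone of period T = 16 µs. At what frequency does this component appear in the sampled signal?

1 kHz

T = 16 µs → f = 1/T = 62.5 kHz.
62.5 kHz mod fs = 1 kHz.
1 kHz ≤ fs/2 = 10.25 kHz, appears at 1 kHz.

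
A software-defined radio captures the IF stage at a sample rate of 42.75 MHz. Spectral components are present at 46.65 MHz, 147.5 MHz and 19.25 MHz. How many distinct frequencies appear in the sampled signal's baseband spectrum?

fs/2 = 21.375 MHz.
46.65 MHz mod fs = 3.9 MHz.
3.9 MHz ≤ fs/2 = 21.375 MHz, appears at 3.9 MHz.
147.5 MHz mod fs = 19.25 MHz.
19.25 MHz ≤ fs/2 = 21.375 MHz, appears at 19.25 MHz.
19.25 MHz ≤ fs/2 = 21.375 MHz, passes unchanged.
Distinct values: {3.9 MHz, 19.25 MHz} → 2.

2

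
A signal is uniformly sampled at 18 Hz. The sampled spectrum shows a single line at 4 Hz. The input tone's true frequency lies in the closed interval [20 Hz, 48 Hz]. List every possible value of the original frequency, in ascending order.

22 Hz, 32 Hz, 40 Hz

Frequencies that alias to 4 Hz are k·fs ± 4 Hz for integer k ≥ 0.
k=0: 4 Hz.
k=1: 14 Hz, 22 Hz.
k=2: 32 Hz, 40 Hz.
k=3: 50 Hz, 58 Hz.
Within [20 Hz, 48 Hz]: 22 Hz, 32 Hz, 40 Hz.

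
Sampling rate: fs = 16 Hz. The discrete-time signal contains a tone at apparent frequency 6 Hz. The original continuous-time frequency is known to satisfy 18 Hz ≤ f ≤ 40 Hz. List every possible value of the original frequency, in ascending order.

Frequencies that alias to 6 Hz are k·fs ± 6 Hz for integer k ≥ 0.
k=0: 6 Hz.
k=1: 10 Hz, 22 Hz.
k=2: 26 Hz, 38 Hz.
k=3: 42 Hz, 54 Hz.
Within [18 Hz, 40 Hz]: 22 Hz, 26 Hz, 38 Hz.

22 Hz, 26 Hz, 38 Hz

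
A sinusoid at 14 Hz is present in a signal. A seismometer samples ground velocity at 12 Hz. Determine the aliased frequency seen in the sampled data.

14 Hz mod fs = 2 Hz.
2 Hz ≤ fs/2 = 6 Hz, appears at 2 Hz.

2 Hz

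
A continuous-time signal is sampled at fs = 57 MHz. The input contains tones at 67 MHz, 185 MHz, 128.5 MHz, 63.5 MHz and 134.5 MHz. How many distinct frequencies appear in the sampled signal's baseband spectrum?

fs/2 = 28.5 MHz.
67 MHz mod fs = 10 MHz.
10 MHz ≤ fs/2 = 28.5 MHz, appears at 10 MHz.
185 MHz mod fs = 14 MHz.
14 MHz ≤ fs/2 = 28.5 MHz, appears at 14 MHz.
128.5 MHz mod fs = 14.5 MHz.
14.5 MHz ≤ fs/2 = 28.5 MHz, appears at 14.5 MHz.
63.5 MHz mod fs = 6.5 MHz.
6.5 MHz ≤ fs/2 = 28.5 MHz, appears at 6.5 MHz.
134.5 MHz mod fs = 20.5 MHz.
20.5 MHz ≤ fs/2 = 28.5 MHz, appears at 20.5 MHz.
Distinct values: {6.5 MHz, 10 MHz, 14 MHz, 14.5 MHz, 20.5 MHz} → 5.

5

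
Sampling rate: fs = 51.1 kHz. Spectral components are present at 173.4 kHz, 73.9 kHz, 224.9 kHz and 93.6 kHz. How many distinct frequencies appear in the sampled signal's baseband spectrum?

fs/2 = 25.55 kHz.
173.4 kHz mod fs = 20.1 kHz.
20.1 kHz ≤ fs/2 = 25.55 kHz, appears at 20.1 kHz.
73.9 kHz mod fs = 22.8 kHz.
22.8 kHz ≤ fs/2 = 25.55 kHz, appears at 22.8 kHz.
224.9 kHz mod fs = 20.5 kHz.
20.5 kHz ≤ fs/2 = 25.55 kHz, appears at 20.5 kHz.
93.6 kHz mod fs = 42.5 kHz.
42.5 kHz > fs/2 = 25.55 kHz, folds to fs − 42.5 kHz = 8.6 kHz.
Distinct values: {8.6 kHz, 20.1 kHz, 20.5 kHz, 22.8 kHz} → 4.

4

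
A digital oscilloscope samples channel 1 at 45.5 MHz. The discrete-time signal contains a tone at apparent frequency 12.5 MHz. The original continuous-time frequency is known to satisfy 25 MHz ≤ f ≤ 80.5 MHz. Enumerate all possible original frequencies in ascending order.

33 MHz, 58 MHz, 78.5 MHz

Frequencies that alias to 12.5 MHz are k·fs ± 12.5 MHz for integer k ≥ 0.
k=0: 12.5 MHz.
k=1: 33 MHz, 58 MHz.
k=2: 78.5 MHz, 103.5 MHz.
k=3: 124 MHz, 149 MHz.
Within [25 MHz, 80.5 MHz]: 33 MHz, 58 MHz, 78.5 MHz.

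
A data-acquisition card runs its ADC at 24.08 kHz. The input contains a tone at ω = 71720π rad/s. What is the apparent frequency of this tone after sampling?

11.78 kHz

ω = 71720π rad/s → f = ω/(2π) = 35860 Hz = 35.86 kHz.
35.86 kHz mod fs = 11.78 kHz.
11.78 kHz ≤ fs/2 = 12.04 kHz, appears at 11.78 kHz.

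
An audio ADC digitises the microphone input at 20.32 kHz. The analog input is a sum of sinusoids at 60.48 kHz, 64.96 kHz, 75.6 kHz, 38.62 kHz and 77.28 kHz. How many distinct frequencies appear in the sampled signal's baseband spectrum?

fs/2 = 10.16 kHz.
60.48 kHz mod fs = 19.84 kHz.
19.84 kHz > fs/2 = 10.16 kHz, folds to fs − 19.84 kHz = 0.48 kHz.
64.96 kHz mod fs = 4 kHz.
4 kHz ≤ fs/2 = 10.16 kHz, appears at 4 kHz.
75.6 kHz mod fs = 14.64 kHz.
14.64 kHz > fs/2 = 10.16 kHz, folds to fs − 14.64 kHz = 5.68 kHz.
38.62 kHz mod fs = 18.3 kHz.
18.3 kHz > fs/2 = 10.16 kHz, folds to fs − 18.3 kHz = 2.02 kHz.
77.28 kHz mod fs = 16.32 kHz.
16.32 kHz > fs/2 = 10.16 kHz, folds to fs − 16.32 kHz = 4 kHz.
Distinct values: {0.48 kHz, 2.02 kHz, 4 kHz, 5.68 kHz} → 4.

4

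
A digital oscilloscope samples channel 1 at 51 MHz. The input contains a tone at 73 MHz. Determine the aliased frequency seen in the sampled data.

22 MHz

73 MHz mod fs = 22 MHz.
22 MHz ≤ fs/2 = 25.5 MHz, appears at 22 MHz.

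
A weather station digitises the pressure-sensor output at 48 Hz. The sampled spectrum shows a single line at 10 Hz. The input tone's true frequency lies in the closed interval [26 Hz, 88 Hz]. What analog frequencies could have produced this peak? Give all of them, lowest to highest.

Frequencies that alias to 10 Hz are k·fs ± 10 Hz for integer k ≥ 0.
k=0: 10 Hz.
k=1: 38 Hz, 58 Hz.
k=2: 86 Hz, 106 Hz.
k=3: 134 Hz, 154 Hz.
Within [26 Hz, 88 Hz]: 38 Hz, 58 Hz, 86 Hz.

38 Hz, 58 Hz, 86 Hz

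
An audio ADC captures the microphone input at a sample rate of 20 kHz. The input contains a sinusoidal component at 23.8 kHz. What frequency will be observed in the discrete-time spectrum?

3.8 kHz

23.8 kHz mod fs = 3.8 kHz.
3.8 kHz ≤ fs/2 = 10 kHz, appears at 3.8 kHz.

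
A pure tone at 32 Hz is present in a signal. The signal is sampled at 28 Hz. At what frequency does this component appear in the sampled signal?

32 Hz mod fs = 4 Hz.
4 Hz ≤ fs/2 = 14 Hz, appears at 4 Hz.

4 Hz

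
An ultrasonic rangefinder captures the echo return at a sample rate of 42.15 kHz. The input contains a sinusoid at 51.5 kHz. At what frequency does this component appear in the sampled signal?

51.5 kHz mod fs = 9.35 kHz.
9.35 kHz ≤ fs/2 = 21.075 kHz, appears at 9.35 kHz.

9.35 kHz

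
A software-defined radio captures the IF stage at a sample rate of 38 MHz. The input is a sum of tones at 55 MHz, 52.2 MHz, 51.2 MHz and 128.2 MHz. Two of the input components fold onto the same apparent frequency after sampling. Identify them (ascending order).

fs/2 = 19 MHz.
55 MHz mod fs = 17 MHz.
17 MHz ≤ fs/2 = 19 MHz, appears at 17 MHz.
52.2 MHz mod fs = 14.2 MHz.
14.2 MHz ≤ fs/2 = 19 MHz, appears at 14.2 MHz.
51.2 MHz mod fs = 13.2 MHz.
13.2 MHz ≤ fs/2 = 19 MHz, appears at 13.2 MHz.
128.2 MHz mod fs = 14.2 MHz.
14.2 MHz ≤ fs/2 = 19 MHz, appears at 14.2 MHz.
52.2 MHz and 128.2 MHz both map to 14.2 MHz.

52.2 MHz, 128.2 MHz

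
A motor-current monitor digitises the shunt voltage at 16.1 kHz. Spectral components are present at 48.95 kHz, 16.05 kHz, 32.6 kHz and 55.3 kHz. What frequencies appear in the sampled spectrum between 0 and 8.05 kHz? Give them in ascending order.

0.05 kHz, 0.4 kHz, 0.65 kHz, 7 kHz

fs/2 = 8.05 kHz.
48.95 kHz mod fs = 0.65 kHz.
0.65 kHz ≤ fs/2 = 8.05 kHz, appears at 0.65 kHz.
16.05 kHz > fs/2 = 8.05 kHz, folds to fs − 16.05 kHz = 0.05 kHz.
32.6 kHz mod fs = 0.4 kHz.
0.4 kHz ≤ fs/2 = 8.05 kHz, appears at 0.4 kHz.
55.3 kHz mod fs = 7 kHz.
7 kHz ≤ fs/2 = 8.05 kHz, appears at 7 kHz.
Distinct values: {0.05 kHz, 0.4 kHz, 0.65 kHz, 7 kHz}.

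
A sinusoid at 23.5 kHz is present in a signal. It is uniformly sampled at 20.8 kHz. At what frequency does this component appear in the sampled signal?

2.7 kHz

23.5 kHz mod fs = 2.7 kHz.
2.7 kHz ≤ fs/2 = 10.4 kHz, appears at 2.7 kHz.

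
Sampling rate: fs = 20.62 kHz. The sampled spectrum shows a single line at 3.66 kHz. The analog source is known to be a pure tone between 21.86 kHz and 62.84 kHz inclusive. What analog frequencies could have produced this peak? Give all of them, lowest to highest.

Frequencies that alias to 3.66 kHz are k·fs ± 3.66 kHz for integer k ≥ 0.
k=0: 3.66 kHz.
k=1: 16.96 kHz, 24.28 kHz.
k=2: 37.58 kHz, 44.9 kHz.
k=3: 58.2 kHz, 65.52 kHz.
k=4: 78.82 kHz, 86.14 kHz.
Within [21.86 kHz, 62.84 kHz]: 24.28 kHz, 37.58 kHz, 44.9 kHz, 58.2 kHz.

24.28 kHz, 37.58 kHz, 44.9 kHz, 58.2 kHz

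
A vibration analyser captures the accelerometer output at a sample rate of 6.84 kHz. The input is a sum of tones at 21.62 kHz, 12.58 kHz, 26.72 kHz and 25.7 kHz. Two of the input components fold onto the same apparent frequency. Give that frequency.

fs/2 = 3.42 kHz.
21.62 kHz mod fs = 1.1 kHz.
1.1 kHz ≤ fs/2 = 3.42 kHz, appears at 1.1 kHz.
12.58 kHz mod fs = 5.74 kHz.
5.74 kHz > fs/2 = 3.42 kHz, folds to fs − 5.74 kHz = 1.1 kHz.
26.72 kHz mod fs = 6.2 kHz.
6.2 kHz > fs/2 = 3.42 kHz, folds to fs − 6.2 kHz = 0.64 kHz.
25.7 kHz mod fs = 5.18 kHz.
5.18 kHz > fs/2 = 3.42 kHz, folds to fs − 5.18 kHz = 1.66 kHz.
12.58 kHz and 21.62 kHz both map to 1.1 kHz.

1.1 kHz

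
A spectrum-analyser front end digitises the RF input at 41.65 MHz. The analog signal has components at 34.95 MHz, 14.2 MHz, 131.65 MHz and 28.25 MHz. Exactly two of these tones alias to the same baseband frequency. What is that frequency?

6.7 MHz

fs/2 = 20.825 MHz.
34.95 MHz > fs/2 = 20.825 MHz, folds to fs − 34.95 MHz = 6.7 MHz.
14.2 MHz ≤ fs/2 = 20.825 MHz, passes unchanged.
131.65 MHz mod fs = 6.7 MHz.
6.7 MHz ≤ fs/2 = 20.825 MHz, appears at 6.7 MHz.
28.25 MHz > fs/2 = 20.825 MHz, folds to fs − 28.25 MHz = 13.4 MHz.
34.95 MHz and 131.65 MHz both map to 6.7 MHz.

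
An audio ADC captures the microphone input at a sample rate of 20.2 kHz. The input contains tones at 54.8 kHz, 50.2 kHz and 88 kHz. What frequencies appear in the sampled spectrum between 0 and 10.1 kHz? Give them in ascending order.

fs/2 = 10.1 kHz.
54.8 kHz mod fs = 14.4 kHz.
14.4 kHz > fs/2 = 10.1 kHz, folds to fs − 14.4 kHz = 5.8 kHz.
50.2 kHz mod fs = 9.8 kHz.
9.8 kHz ≤ fs/2 = 10.1 kHz, appears at 9.8 kHz.
88 kHz mod fs = 7.2 kHz.
7.2 kHz ≤ fs/2 = 10.1 kHz, appears at 7.2 kHz.
Distinct values: {5.8 kHz, 7.2 kHz, 9.8 kHz}.

5.8 kHz, 7.2 kHz, 9.8 kHz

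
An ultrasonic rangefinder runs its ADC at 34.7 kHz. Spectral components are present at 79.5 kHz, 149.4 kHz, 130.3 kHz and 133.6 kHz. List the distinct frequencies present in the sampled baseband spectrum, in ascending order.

fs/2 = 17.35 kHz.
79.5 kHz mod fs = 10.1 kHz.
10.1 kHz ≤ fs/2 = 17.35 kHz, appears at 10.1 kHz.
149.4 kHz mod fs = 10.6 kHz.
10.6 kHz ≤ fs/2 = 17.35 kHz, appears at 10.6 kHz.
130.3 kHz mod fs = 26.2 kHz.
26.2 kHz > fs/2 = 17.35 kHz, folds to fs − 26.2 kHz = 8.5 kHz.
133.6 kHz mod fs = 29.5 kHz.
29.5 kHz > fs/2 = 17.35 kHz, folds to fs − 29.5 kHz = 5.2 kHz.
Distinct values: {5.2 kHz, 8.5 kHz, 10.1 kHz, 10.6 kHz}.

5.2 kHz, 8.5 kHz, 10.1 kHz, 10.6 kHz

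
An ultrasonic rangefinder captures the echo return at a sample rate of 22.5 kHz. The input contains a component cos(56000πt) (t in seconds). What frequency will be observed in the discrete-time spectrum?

5.5 kHz

ω = 56000π rad/s → f = ω/(2π) = 28000 Hz = 28 kHz.
28 kHz mod fs = 5.5 kHz.
5.5 kHz ≤ fs/2 = 11.25 kHz, appears at 5.5 kHz.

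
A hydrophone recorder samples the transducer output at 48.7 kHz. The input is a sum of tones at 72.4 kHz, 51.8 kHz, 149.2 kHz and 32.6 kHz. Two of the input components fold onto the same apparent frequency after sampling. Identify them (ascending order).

51.8 kHz, 149.2 kHz

fs/2 = 24.35 kHz.
72.4 kHz mod fs = 23.7 kHz.
23.7 kHz ≤ fs/2 = 24.35 kHz, appears at 23.7 kHz.
51.8 kHz mod fs = 3.1 kHz.
3.1 kHz ≤ fs/2 = 24.35 kHz, appears at 3.1 kHz.
149.2 kHz mod fs = 3.1 kHz.
3.1 kHz ≤ fs/2 = 24.35 kHz, appears at 3.1 kHz.
32.6 kHz > fs/2 = 24.35 kHz, folds to fs − 32.6 kHz = 16.1 kHz.
51.8 kHz and 149.2 kHz both map to 3.1 kHz.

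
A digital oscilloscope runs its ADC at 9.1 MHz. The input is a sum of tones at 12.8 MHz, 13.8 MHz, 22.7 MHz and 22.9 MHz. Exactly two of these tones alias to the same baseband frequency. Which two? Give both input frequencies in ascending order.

fs/2 = 4.55 MHz.
12.8 MHz mod fs = 3.7 MHz.
3.7 MHz ≤ fs/2 = 4.55 MHz, appears at 3.7 MHz.
13.8 MHz mod fs = 4.7 MHz.
4.7 MHz > fs/2 = 4.55 MHz, folds to fs − 4.7 MHz = 4.4 MHz.
22.7 MHz mod fs = 4.5 MHz.
4.5 MHz ≤ fs/2 = 4.55 MHz, appears at 4.5 MHz.
22.9 MHz mod fs = 4.7 MHz.
4.7 MHz > fs/2 = 4.55 MHz, folds to fs − 4.7 MHz = 4.4 MHz.
13.8 MHz and 22.9 MHz both map to 4.4 MHz.

13.8 MHz, 22.9 MHz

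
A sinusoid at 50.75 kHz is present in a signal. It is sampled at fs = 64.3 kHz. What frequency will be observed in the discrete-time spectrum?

50.75 kHz > fs/2 = 32.15 kHz, folds to fs − 50.75 kHz = 13.55 kHz.

13.55 kHz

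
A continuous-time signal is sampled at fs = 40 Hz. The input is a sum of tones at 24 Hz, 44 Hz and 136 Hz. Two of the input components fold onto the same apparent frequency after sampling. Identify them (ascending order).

24 Hz, 136 Hz

fs/2 = 20 Hz.
24 Hz > fs/2 = 20 Hz, folds to fs − 24 Hz = 16 Hz.
44 Hz mod fs = 4 Hz.
4 Hz ≤ fs/2 = 20 Hz, appears at 4 Hz.
136 Hz mod fs = 16 Hz.
16 Hz ≤ fs/2 = 20 Hz, appears at 16 Hz.
24 Hz and 136 Hz both map to 16 Hz.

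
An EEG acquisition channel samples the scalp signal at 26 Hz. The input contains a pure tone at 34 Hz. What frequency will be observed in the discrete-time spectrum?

34 Hz mod fs = 8 Hz.
8 Hz ≤ fs/2 = 13 Hz, appears at 8 Hz.

8 Hz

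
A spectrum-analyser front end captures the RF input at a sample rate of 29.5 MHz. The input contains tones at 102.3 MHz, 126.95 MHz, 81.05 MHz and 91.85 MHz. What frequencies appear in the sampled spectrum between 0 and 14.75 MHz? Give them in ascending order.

fs/2 = 14.75 MHz.
102.3 MHz mod fs = 13.8 MHz.
13.8 MHz ≤ fs/2 = 14.75 MHz, appears at 13.8 MHz.
126.95 MHz mod fs = 8.95 MHz.
8.95 MHz ≤ fs/2 = 14.75 MHz, appears at 8.95 MHz.
81.05 MHz mod fs = 22.05 MHz.
22.05 MHz > fs/2 = 14.75 MHz, folds to fs − 22.05 MHz = 7.45 MHz.
91.85 MHz mod fs = 3.35 MHz.
3.35 MHz ≤ fs/2 = 14.75 MHz, appears at 3.35 MHz.
Distinct values: {3.35 MHz, 7.45 MHz, 8.95 MHz, 13.8 MHz}.

3.35 MHz, 7.45 MHz, 8.95 MHz, 13.8 MHz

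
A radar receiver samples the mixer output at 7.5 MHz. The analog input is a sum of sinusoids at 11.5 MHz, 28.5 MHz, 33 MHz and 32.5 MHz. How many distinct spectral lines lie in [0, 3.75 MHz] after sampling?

4

fs/2 = 3.75 MHz.
11.5 MHz mod fs = 4 MHz.
4 MHz > fs/2 = 3.75 MHz, folds to fs − 4 MHz = 3.5 MHz.
28.5 MHz mod fs = 6 MHz.
6 MHz > fs/2 = 3.75 MHz, folds to fs − 6 MHz = 1.5 MHz.
33 MHz mod fs = 3 MHz.
3 MHz ≤ fs/2 = 3.75 MHz, appears at 3 MHz.
32.5 MHz mod fs = 2.5 MHz.
2.5 MHz ≤ fs/2 = 3.75 MHz, appears at 2.5 MHz.
Distinct values: {1.5 MHz, 2.5 MHz, 3 MHz, 3.5 MHz} → 4.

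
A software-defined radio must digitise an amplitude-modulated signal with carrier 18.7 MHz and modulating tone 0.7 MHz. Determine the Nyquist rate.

38.8 MHz

AM sidebands sit at fc ± fm = 18 MHz and 19.4 MHz.
Highest-frequency component: 19.4 MHz.
Nyquist rate = 2 × 19.4 MHz = 38.8 MHz.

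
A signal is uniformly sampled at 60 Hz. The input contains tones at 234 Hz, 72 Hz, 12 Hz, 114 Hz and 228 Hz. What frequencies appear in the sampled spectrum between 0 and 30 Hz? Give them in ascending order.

6 Hz, 12 Hz

fs/2 = 30 Hz.
234 Hz mod fs = 54 Hz.
54 Hz > fs/2 = 30 Hz, folds to fs − 54 Hz = 6 Hz.
72 Hz mod fs = 12 Hz.
12 Hz ≤ fs/2 = 30 Hz, appears at 12 Hz.
12 Hz ≤ fs/2 = 30 Hz, passes unchanged.
114 Hz mod fs = 54 Hz.
54 Hz > fs/2 = 30 Hz, folds to fs − 54 Hz = 6 Hz.
228 Hz mod fs = 48 Hz.
48 Hz > fs/2 = 30 Hz, folds to fs − 48 Hz = 12 Hz.
Distinct values: {6 Hz, 12 Hz}.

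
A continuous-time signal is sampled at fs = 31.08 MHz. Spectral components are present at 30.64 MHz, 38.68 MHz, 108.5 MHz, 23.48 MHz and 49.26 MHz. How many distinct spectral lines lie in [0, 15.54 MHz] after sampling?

fs/2 = 15.54 MHz.
30.64 MHz > fs/2 = 15.54 MHz, folds to fs − 30.64 MHz = 0.44 MHz.
38.68 MHz mod fs = 7.6 MHz.
7.6 MHz ≤ fs/2 = 15.54 MHz, appears at 7.6 MHz.
108.5 MHz mod fs = 15.26 MHz.
15.26 MHz ≤ fs/2 = 15.54 MHz, appears at 15.26 MHz.
23.48 MHz > fs/2 = 15.54 MHz, folds to fs − 23.48 MHz = 7.6 MHz.
49.26 MHz mod fs = 18.18 MHz.
18.18 MHz > fs/2 = 15.54 MHz, folds to fs − 18.18 MHz = 12.9 MHz.
Distinct values: {0.44 MHz, 7.6 MHz, 12.9 MHz, 15.26 MHz} → 4.

4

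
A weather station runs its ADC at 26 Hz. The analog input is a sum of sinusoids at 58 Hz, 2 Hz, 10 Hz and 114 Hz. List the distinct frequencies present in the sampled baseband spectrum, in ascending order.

fs/2 = 13 Hz.
58 Hz mod fs = 6 Hz.
6 Hz ≤ fs/2 = 13 Hz, appears at 6 Hz.
2 Hz ≤ fs/2 = 13 Hz, passes unchanged.
10 Hz ≤ fs/2 = 13 Hz, passes unchanged.
114 Hz mod fs = 10 Hz.
10 Hz ≤ fs/2 = 13 Hz, appears at 10 Hz.
Distinct values: {2 Hz, 6 Hz, 10 Hz}.

2 Hz, 6 Hz, 10 Hz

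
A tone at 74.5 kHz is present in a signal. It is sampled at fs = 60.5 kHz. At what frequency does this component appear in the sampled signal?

74.5 kHz mod fs = 14 kHz.
14 kHz ≤ fs/2 = 30.25 kHz, appears at 14 kHz.

14 kHz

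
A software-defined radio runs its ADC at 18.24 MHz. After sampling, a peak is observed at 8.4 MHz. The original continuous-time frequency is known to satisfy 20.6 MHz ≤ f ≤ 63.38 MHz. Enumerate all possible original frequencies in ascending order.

26.64 MHz, 28.08 MHz, 44.88 MHz, 46.32 MHz, 63.12 MHz

Frequencies that alias to 8.4 MHz are k·fs ± 8.4 MHz for integer k ≥ 0.
k=0: 8.4 MHz.
k=1: 9.84 MHz, 26.64 MHz.
k=2: 28.08 MHz, 44.88 MHz.
k=3: 46.32 MHz, 63.12 MHz.
k=4: 64.56 MHz, 81.36 MHz.
Within [20.6 MHz, 63.38 MHz]: 26.64 MHz, 28.08 MHz, 44.88 MHz, 46.32 MHz, 63.12 MHz.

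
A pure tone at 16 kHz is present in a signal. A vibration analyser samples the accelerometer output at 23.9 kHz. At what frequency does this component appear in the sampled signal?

16 kHz > fs/2 = 11.95 kHz, folds to fs − 16 kHz = 7.9 kHz.

7.9 kHz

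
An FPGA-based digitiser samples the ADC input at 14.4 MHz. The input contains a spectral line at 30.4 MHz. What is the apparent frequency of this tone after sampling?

30.4 MHz mod fs = 1.6 MHz.
1.6 MHz ≤ fs/2 = 7.2 MHz, appears at 1.6 MHz.

1.6 MHz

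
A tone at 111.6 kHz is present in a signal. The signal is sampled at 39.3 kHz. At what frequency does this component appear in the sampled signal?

6.3 kHz

111.6 kHz mod fs = 33 kHz.
33 kHz > fs/2 = 19.65 kHz, folds to fs − 33 kHz = 6.3 kHz.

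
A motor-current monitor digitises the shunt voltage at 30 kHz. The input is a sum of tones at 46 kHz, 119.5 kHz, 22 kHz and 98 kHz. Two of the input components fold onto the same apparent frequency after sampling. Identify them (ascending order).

fs/2 = 15 kHz.
46 kHz mod fs = 16 kHz.
16 kHz > fs/2 = 15 kHz, folds to fs − 16 kHz = 14 kHz.
119.5 kHz mod fs = 29.5 kHz.
29.5 kHz > fs/2 = 15 kHz, folds to fs − 29.5 kHz = 0.5 kHz.
22 kHz > fs/2 = 15 kHz, folds to fs − 22 kHz = 8 kHz.
98 kHz mod fs = 8 kHz.
8 kHz ≤ fs/2 = 15 kHz, appears at 8 kHz.
22 kHz and 98 kHz both map to 8 kHz.

22 kHz, 98 kHz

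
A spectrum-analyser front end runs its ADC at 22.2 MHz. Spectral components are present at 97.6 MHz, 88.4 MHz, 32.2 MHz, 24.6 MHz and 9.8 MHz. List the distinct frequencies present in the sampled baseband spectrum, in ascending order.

0.4 MHz, 2.4 MHz, 8.8 MHz, 9.8 MHz, 10 MHz

fs/2 = 11.1 MHz.
97.6 MHz mod fs = 8.8 MHz.
8.8 MHz ≤ fs/2 = 11.1 MHz, appears at 8.8 MHz.
88.4 MHz mod fs = 21.8 MHz.
21.8 MHz > fs/2 = 11.1 MHz, folds to fs − 21.8 MHz = 0.4 MHz.
32.2 MHz mod fs = 10 MHz.
10 MHz ≤ fs/2 = 11.1 MHz, appears at 10 MHz.
24.6 MHz mod fs = 2.4 MHz.
2.4 MHz ≤ fs/2 = 11.1 MHz, appears at 2.4 MHz.
9.8 MHz ≤ fs/2 = 11.1 MHz, passes unchanged.
Distinct values: {0.4 MHz, 2.4 MHz, 8.8 MHz, 9.8 MHz, 10 MHz}.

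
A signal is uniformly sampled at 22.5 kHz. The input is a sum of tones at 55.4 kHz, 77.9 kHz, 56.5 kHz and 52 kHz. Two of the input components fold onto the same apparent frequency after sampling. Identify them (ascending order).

fs/2 = 11.25 kHz.
55.4 kHz mod fs = 10.4 kHz.
10.4 kHz ≤ fs/2 = 11.25 kHz, appears at 10.4 kHz.
77.9 kHz mod fs = 10.4 kHz.
10.4 kHz ≤ fs/2 = 11.25 kHz, appears at 10.4 kHz.
56.5 kHz mod fs = 11.5 kHz.
11.5 kHz > fs/2 = 11.25 kHz, folds to fs − 11.5 kHz = 11 kHz.
52 kHz mod fs = 7 kHz.
7 kHz ≤ fs/2 = 11.25 kHz, appears at 7 kHz.
55.4 kHz and 77.9 kHz both map to 10.4 kHz.

55.4 kHz, 77.9 kHz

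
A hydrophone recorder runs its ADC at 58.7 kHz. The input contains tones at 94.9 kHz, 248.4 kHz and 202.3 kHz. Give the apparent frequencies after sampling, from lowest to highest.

13.6 kHz, 22.5 kHz, 26.2 kHz

fs/2 = 29.35 kHz.
94.9 kHz mod fs = 36.2 kHz.
36.2 kHz > fs/2 = 29.35 kHz, folds to fs − 36.2 kHz = 22.5 kHz.
248.4 kHz mod fs = 13.6 kHz.
13.6 kHz ≤ fs/2 = 29.35 kHz, appears at 13.6 kHz.
202.3 kHz mod fs = 26.2 kHz.
26.2 kHz ≤ fs/2 = 29.35 kHz, appears at 26.2 kHz.
Distinct values: {13.6 kHz, 22.5 kHz, 26.2 kHz}.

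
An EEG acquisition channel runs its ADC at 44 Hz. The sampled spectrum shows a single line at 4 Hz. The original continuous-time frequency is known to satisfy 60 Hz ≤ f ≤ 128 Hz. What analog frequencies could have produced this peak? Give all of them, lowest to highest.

84 Hz, 92 Hz, 128 Hz

Frequencies that alias to 4 Hz are k·fs ± 4 Hz for integer k ≥ 0.
k=0: 4 Hz.
k=1: 40 Hz, 48 Hz.
k=2: 84 Hz, 92 Hz.
k=3: 128 Hz, 136 Hz.
k=4: 172 Hz, 180 Hz.
Within [60 Hz, 128 Hz]: 84 Hz, 92 Hz, 128 Hz.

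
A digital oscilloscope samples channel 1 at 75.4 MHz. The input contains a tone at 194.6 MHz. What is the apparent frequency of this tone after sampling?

31.6 MHz

194.6 MHz mod fs = 43.8 MHz.
43.8 MHz > fs/2 = 37.7 MHz, folds to fs − 43.8 MHz = 31.6 MHz.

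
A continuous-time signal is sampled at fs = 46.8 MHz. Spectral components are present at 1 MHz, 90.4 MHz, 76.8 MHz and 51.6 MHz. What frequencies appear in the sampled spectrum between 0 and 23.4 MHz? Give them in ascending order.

1 MHz, 3.2 MHz, 4.8 MHz, 16.8 MHz

fs/2 = 23.4 MHz.
1 MHz ≤ fs/2 = 23.4 MHz, passes unchanged.
90.4 MHz mod fs = 43.6 MHz.
43.6 MHz > fs/2 = 23.4 MHz, folds to fs − 43.6 MHz = 3.2 MHz.
76.8 MHz mod fs = 30 MHz.
30 MHz > fs/2 = 23.4 MHz, folds to fs − 30 MHz = 16.8 MHz.
51.6 MHz mod fs = 4.8 MHz.
4.8 MHz ≤ fs/2 = 23.4 MHz, appears at 4.8 MHz.
Distinct values: {1 MHz, 3.2 MHz, 4.8 MHz, 16.8 MHz}.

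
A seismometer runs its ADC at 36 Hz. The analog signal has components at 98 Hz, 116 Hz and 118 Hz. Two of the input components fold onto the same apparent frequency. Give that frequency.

fs/2 = 18 Hz.
98 Hz mod fs = 26 Hz.
26 Hz > fs/2 = 18 Hz, folds to fs − 26 Hz = 10 Hz.
116 Hz mod fs = 8 Hz.
8 Hz ≤ fs/2 = 18 Hz, appears at 8 Hz.
118 Hz mod fs = 10 Hz.
10 Hz ≤ fs/2 = 18 Hz, appears at 10 Hz.
98 Hz and 118 Hz both map to 10 Hz.

10 Hz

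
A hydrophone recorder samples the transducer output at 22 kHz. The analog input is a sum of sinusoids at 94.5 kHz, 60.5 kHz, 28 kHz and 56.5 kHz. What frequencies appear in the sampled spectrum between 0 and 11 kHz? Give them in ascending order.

fs/2 = 11 kHz.
94.5 kHz mod fs = 6.5 kHz.
6.5 kHz ≤ fs/2 = 11 kHz, appears at 6.5 kHz.
60.5 kHz mod fs = 16.5 kHz.
16.5 kHz > fs/2 = 11 kHz, folds to fs − 16.5 kHz = 5.5 kHz.
28 kHz mod fs = 6 kHz.
6 kHz ≤ fs/2 = 11 kHz, appears at 6 kHz.
56.5 kHz mod fs = 12.5 kHz.
12.5 kHz > fs/2 = 11 kHz, folds to fs − 12.5 kHz = 9.5 kHz.
Distinct values: {5.5 kHz, 6 kHz, 6.5 kHz, 9.5 kHz}.

5.5 kHz, 6 kHz, 6.5 kHz, 9.5 kHz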